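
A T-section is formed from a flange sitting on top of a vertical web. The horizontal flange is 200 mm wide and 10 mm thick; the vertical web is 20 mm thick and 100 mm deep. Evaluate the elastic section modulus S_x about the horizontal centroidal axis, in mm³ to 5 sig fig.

Split into non-overlapping primitives; take the origin at the lower-left of the bounding box.
Flange: 200 × 10, A = 2 000 mm², y = 105 mm, Ī = 16666.67 mm⁴.
Web: 20 × 100, A = 2 000 mm², y = 50 mm, Ī = 1 666 667 mm⁴.
Centroid: ȳ = ΣA·y / ΣA = 77.5 mm.
Transfer each piece to the horizontal centroidal axis using Ī + A·d² with d = y − 77.5:
  flange: d = 27.5 mm → contributes +1 529 167 mm⁴
  web: d = -27.5 mm → contributes +3 179 167 mm⁴
Total I = 4 708 333 mm⁴.
Extreme fibre distance c = 77.5 mm; S = I/c = 60752.69 mm³.

S_x ≈ 6.0753 × 10⁴ mm³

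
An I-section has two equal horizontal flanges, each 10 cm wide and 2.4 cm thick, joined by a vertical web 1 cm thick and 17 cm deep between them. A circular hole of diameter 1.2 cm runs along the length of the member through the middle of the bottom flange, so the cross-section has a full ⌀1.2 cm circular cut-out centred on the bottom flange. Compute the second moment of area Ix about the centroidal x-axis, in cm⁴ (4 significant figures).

Ix ≈ 4840 cm⁴

Split into non-overlapping primitives; take the origin at the lower-left of the bounding box.
Bottom flange: 10 × 2.4, A = 24 cm², y = 1.2 cm, Ī = 11.52 cm⁴.
Web: 1 × 17, A = 17 cm², y = 10.9 cm, Ī = 409.417 cm⁴.
Top flange: 10 × 2.4, A = 24 cm², y = 20.6 cm, Ī = 11.52 cm⁴.
Hole (subtracted): ⌀1.2, A = 1.13097 cm², y = 1.2 cm, Ī = 0.101788 cm⁴.
Centroid: ȳ = ΣA·y / ΣA = 11.0718 cm.
Transfer each piece to the centroidal x-axis using Ī + A·d² with d = y − 11.0718:
  bottom flange: d = -9.87176 cm → contributes +2350.36 cm⁴
  web: d = -0.171765 cm → contributes +409.918 cm⁴
  top flange: d = 9.52824 cm → contributes +2190.41 cm⁴
  hole: d = -9.87176 cm → contributes −110.317 cm⁴
Total I = 4840.38 cm⁴.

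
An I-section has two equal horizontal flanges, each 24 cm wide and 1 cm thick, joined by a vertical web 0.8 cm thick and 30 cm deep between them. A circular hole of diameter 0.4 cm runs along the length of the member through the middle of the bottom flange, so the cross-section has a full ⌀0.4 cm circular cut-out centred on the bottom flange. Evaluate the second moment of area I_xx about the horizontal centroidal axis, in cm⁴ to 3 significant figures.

Decompose the section into non-overlapping parts with the origin at the bottom-left of its bounding rectangle.
Bottom flange: 24 × 1, A = 24 cm², y = 0.5 cm, Ī = 2 cm⁴.
Web: 0.8 × 30, A = 24 cm², y = 16 cm, Ī = 1 800 cm⁴.
Top flange: 24 × 1, A = 24 cm², y = 31.5 cm, Ī = 2 cm⁴.
Hole (subtracted): ⌀0.4, A = 0.12566 cm², y = 0.5 cm, Ī = 0.0012566 cm⁴.
Centroid: ȳ = ΣA·y / ΣA = 16.027 cm.
Transfer each piece to the horizontal centroidal axis using Ī + A·d² with d = y − 16.027:
  bottom flange: d = -15.527 cm → contributes +5788.2 cm⁴
  web: d = -0.0271 cm → contributes +1 800 cm⁴
  top flange: d = 15.473 cm → contributes +5747.9 cm⁴
  hole: d = -15.527 cm → contributes −30.298 cm⁴
Total I = 13 306 cm⁴.

I_xx ≈ 1.33 × 10⁴ cm⁴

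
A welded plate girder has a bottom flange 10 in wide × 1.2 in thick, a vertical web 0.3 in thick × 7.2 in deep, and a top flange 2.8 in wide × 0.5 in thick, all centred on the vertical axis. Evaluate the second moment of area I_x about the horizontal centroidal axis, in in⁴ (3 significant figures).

I_x ≈ 113 in⁴

Break the section into simple shapes (no overlaps), measuring from the bottom-left corner of the bounding box.
Bottom plate: 10 × 1.2, A = 12 in², y = 0.6 in, Ī = 1.44 in⁴.
Web plate: 0.3 × 7.2, A = 2.16 in², y = 4.8 in, Ī = 9.3312 in⁴.
Top plate: 2.8 × 0.5, A = 1.4 in², y = 8.65 in, Ī = 0.029167 in⁴.
Centroid: ȳ = ΣA·y / ΣA = 1.9073 in.
Transfer each piece to the horizontal centroidal axis using Ī + A·d² with d = y − 1.9073:
  bottom plate: d = -1.3073 in → contributes +21.949 in⁴
  web plate: d = 2.8927 in → contributes +27.405 in⁴
  top plate: d = 6.7427 in → contributes +63.678 in⁴
Total I = 113.03 in⁴.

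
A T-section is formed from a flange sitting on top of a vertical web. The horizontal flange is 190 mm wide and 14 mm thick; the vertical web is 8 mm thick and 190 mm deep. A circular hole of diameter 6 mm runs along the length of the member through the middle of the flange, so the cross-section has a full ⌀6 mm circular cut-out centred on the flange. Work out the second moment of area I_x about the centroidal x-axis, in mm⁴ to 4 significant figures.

I_x ≈ 1.464 × 10⁷ mm⁴

Treat the section as a set of non-overlapping primitives; coordinates are from the bounding-box lower-left.
Flange: 190 × 14, A = 2 660 mm², y = 197 mm, Ī = 43446.7 mm⁴.
Web: 8 × 190, A = 1 520 mm², y = 95 mm, Ī = 4 572 667 mm⁴.
Hole (subtracted): ⌀6, A = 28.2743 mm², y = 197 mm, Ī = 63.6173 mm⁴.
Centroid: ȳ = ΣA·y / ΣA = 159.656 mm.
Transfer each piece to the centroidal x-axis using Ī + A·d² with d = y − 159.656:
  flange: d = 37.3435 mm → contributes +3 752 917 mm⁴
  web: d = -64.6565 mm → contributes +10 926 969 mm⁴
  hole: d = 37.3435 mm → contributes −39493.2 mm⁴
Total I = 14 640 392 mm⁴.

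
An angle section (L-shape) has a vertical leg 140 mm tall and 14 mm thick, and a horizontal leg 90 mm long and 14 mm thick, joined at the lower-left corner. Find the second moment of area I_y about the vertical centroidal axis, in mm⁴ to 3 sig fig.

I_y ≈ 1.94 × 10⁶ mm⁴

Break the section into simple shapes (no overlaps), measuring from the bottom-left corner of the bounding box.
Vertical leg: 14 × 140, A = 1 960 mm², x = 7 mm, Ī = 32 013 mm⁴.
Horizontal leg (remainder): 76 × 14, A = 1 064 mm², x = 52 mm, Ī = 512 139 mm⁴.
Centroid: x̄ = ΣA·x / ΣA = 22.833 mm.
Transfer each piece to the vertical centroidal axis using Ī + A·d² with d = x − 22.833:
  vertical leg: d = -15.833 mm → contributes +523 374 mm⁴
  horizontal leg (remainder): d = 29.167 mm → contributes +1 417 278 mm⁴
Total I = 1 940 652 mm⁴.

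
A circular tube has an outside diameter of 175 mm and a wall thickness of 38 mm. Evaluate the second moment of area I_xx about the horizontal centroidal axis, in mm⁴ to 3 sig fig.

Split into non-overlapping primitives; take the origin at the lower-left of the bounding box.
Outer circle: ⌀175, A = 24 053 mm², y = 87.5 mm, Ī = 46 038 598 mm⁴.
Bore (subtracted): ⌀99, A = 7697.7 mm², y = 87.5 mm, Ī = 4 715 315 mm⁴.
By symmetry the centroid is at mid-height, ȳ = 87.5 mm.
All pieces are centred on the horizontal centroidal axis, so I = ΣĪ (holes subtracted) = 41 323 284 mm⁴.

I_xx ≈ 4.13 × 10⁷ mm⁴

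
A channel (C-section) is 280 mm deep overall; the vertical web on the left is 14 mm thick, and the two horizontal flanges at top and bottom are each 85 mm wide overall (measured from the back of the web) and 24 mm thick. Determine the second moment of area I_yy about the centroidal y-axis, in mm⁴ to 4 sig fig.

I_yy ≈ 4.789 × 10⁶ mm⁴

Treat the section as a set of non-overlapping primitives; coordinates are from the bounding-box lower-left.
Web: 14 × 280, A = 3 920 mm², x = 7 mm, Ī = 64026.7 mm⁴.
Top flange (beyond web): 71 × 24, A = 1 704 mm², x = 49.5 mm, Ī = 715 822 mm⁴.
Bottom flange (beyond web): 71 × 24, A = 1 704 mm², x = 49.5 mm, Ī = 715 822 mm⁴.
Centroid: x̄ = ΣA·x / ΣA = 26.7653 mm.
Transfer each piece to the centroidal y-axis using Ī + A·d² with d = x − 26.7653:
  web: d = -19.7653 mm → contributes +1 595 439 mm⁴
  top flange (beyond web): d = 22.7347 mm → contributes +1 596 564 mm⁴
  bottom flange (beyond web): d = 22.7347 mm → contributes +1 596 564 mm⁴
Total I = 4 788 567 mm⁴.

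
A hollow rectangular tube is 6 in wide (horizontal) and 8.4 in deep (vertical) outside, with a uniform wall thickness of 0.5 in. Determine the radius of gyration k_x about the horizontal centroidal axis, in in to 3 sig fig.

Decompose the section into non-overlapping parts with the origin at the bottom-left of its bounding rectangle.
Outer rectangle: 6 × 8.4, A = 50.4 in², y = 4.2 in, Ī = 296.35 in⁴.
Inner void (subtracted): 5 × 7.4, A = 37 in², y = 4.2 in, Ī = 168.84 in⁴.
By symmetry the centroid is at mid-height, ȳ = 4.2 in.
All pieces are centred on the horizontal centroidal axis, so I = ΣĪ (holes subtracted) = 127.51 in⁴.
Radius of gyration: k = √(I/A) = √(127.51 / 13.4) = 3.0847 in.

k_x ≈ 3.08 in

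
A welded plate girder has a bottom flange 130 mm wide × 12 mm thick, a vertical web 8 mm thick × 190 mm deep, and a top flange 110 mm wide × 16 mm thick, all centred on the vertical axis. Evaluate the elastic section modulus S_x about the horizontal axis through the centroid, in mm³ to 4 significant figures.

S_x ≈ 3.494 × 10⁵ mm³

Treat the section as a set of non-overlapping primitives; coordinates are from the bounding-box lower-left.
Bottom plate: 130 × 12, A = 1 560 mm², y = 6 mm, Ī = 18 720 mm⁴.
Web plate: 8 × 190, A = 1 520 mm², y = 107 mm, Ī = 4 572 667 mm⁴.
Top plate: 110 × 16, A = 1 760 mm², y = 210 mm, Ī = 37546.7 mm⁴.
Centroid: ȳ = ΣA·y / ΣA = 111.901 mm.
Transfer each piece to the horizontal axis through the centroid using Ī + A·d² with d = y − 111.901:
  bottom plate: d = -105.901 mm → contributes +17 514 097 mm⁴
  web plate: d = -4.90083 mm → contributes +4 609 174 mm⁴
  top plate: d = 98.0992 mm → contributes +16 974 815 mm⁴
Total I = 39 098 086 mm⁴.
Extreme fibre distance c = 111.901 mm; S = I/c = 349 399 mm³.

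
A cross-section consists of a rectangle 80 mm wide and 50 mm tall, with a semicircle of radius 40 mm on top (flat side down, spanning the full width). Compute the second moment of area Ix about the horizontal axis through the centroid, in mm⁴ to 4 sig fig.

Ix ≈ 3.834 × 10⁶ mm⁴

Break the section into simple shapes (no overlaps), measuring from the bottom-left corner of the bounding box.
Rectangular body: 80 × 50, A = 4 000 mm², y = 25 mm, Ī = 833 333 mm⁴.
Semicircular cap: semicircle r = 40, A = 2513.27 mm², y = 66.9765 mm, Ī = 280 978 mm⁴.
Centroid: ȳ = ΣA·y / ΣA = 41.1975 mm.
Transfer each piece to the horizontal axis through the centroid using Ī + A·d² with d = y − 41.1975:
  rectangular body: d = -16.1975 mm → contributes +1 882 765 mm⁴
  semicircular cap: d = 25.7791 mm → contributes +1 951 200 mm⁴
Total I = 3 833 964 mm⁴.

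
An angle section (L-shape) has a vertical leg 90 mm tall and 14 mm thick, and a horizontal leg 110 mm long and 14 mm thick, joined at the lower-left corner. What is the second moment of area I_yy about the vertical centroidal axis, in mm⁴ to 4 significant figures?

Break the section into simple shapes (no overlaps), measuring from the bottom-left corner of the bounding box.
Vertical leg: 14 × 90, A = 1 260 mm², x = 7 mm, Ī = 20 580 mm⁴.
Horizontal leg (remainder): 96 × 14, A = 1 344 mm², x = 62 mm, Ī = 1 032 192 mm⁴.
Centroid: x̄ = ΣA·x / ΣA = 35.3871 mm.
Transfer each piece to the vertical centroidal axis using Ī + A·d² with d = x − 35.3871:
  vertical leg: d = -28.3871 mm → contributes +1 035 922 mm⁴
  horizontal leg (remainder): d = 26.6129 mm → contributes +1 984 075 mm⁴
Total I = 3 019 998 mm⁴.

I_yy ≈ 3.020 × 10⁶ mm⁴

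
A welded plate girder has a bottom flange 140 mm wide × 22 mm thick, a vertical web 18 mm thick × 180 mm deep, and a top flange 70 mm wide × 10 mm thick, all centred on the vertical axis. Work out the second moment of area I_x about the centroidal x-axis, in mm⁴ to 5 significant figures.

I_x ≈ 3.8093 × 10⁷ mm⁴

Decompose the section into non-overlapping parts with the origin at the bottom-left of its bounding rectangle.
Bottom plate: 140 × 22, A = 3 080 mm², y = 11 mm, Ī = 124226.7 mm⁴.
Web plate: 18 × 180, A = 3 240 mm², y = 112 mm, Ī = 8 748 000 mm⁴.
Top plate: 70 × 10, A = 700 mm², y = 207 mm, Ī = 5833.333 mm⁴.
Centroid: ȳ = ΣA·y / ΣA = 77.15954 mm.
Transfer each piece to the centroidal x-axis using Ī + A·d² with d = y − 77.15954:
  bottom plate: d = -66.15954 mm → contributes +13 605 649 mm⁴
  web plate: d = 34.84046 mm → contributes +12 680 898 mm⁴
  top plate: d = 129.8405 mm → contributes +11 806 814 mm⁴
Total I = 38 093 361 mm⁴.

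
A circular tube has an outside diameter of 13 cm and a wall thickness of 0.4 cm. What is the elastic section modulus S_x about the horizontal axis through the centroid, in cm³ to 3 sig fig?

Decompose the section into non-overlapping parts with the origin at the bottom-left of its bounding rectangle.
Outer circle: ⌀13, A = 132.73 cm², y = 6.5 cm, Ī = 1 402 cm⁴.
Bore (subtracted): ⌀12.2, A = 116.9 cm², y = 6.5 cm, Ī = 1087.4 cm⁴.
By symmetry the centroid is at mid-height, ȳ = 6.5 cm.
All pieces are centred on the horizontal axis through the centroid, so I = ΣĪ (holes subtracted) = 314.53 cm⁴.
Extreme fibre distance c = 6.5 cm; S = I/c = 48.39 cm³.

S_x ≈ 48.4 cm³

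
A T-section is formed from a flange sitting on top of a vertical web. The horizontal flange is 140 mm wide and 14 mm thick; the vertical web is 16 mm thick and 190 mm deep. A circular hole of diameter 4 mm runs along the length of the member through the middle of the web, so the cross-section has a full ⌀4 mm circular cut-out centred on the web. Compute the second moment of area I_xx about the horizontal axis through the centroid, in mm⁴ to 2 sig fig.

Treat the section as a set of non-overlapping primitives; coordinates are from the bounding-box lower-left.
Flange: 140 × 14, A = 1 960 mm², y = 197 mm, Ī = 32 013 mm⁴.
Web: 16 × 190, A = 3 040 mm², y = 95 mm, Ī = 9 145 333 mm⁴.
Hole (subtracted): ⌀4, A = 12.57 mm², y = 95 mm, Ī = 12.57 mm⁴.
Centroid: ȳ = ΣA·y / ΣA = 135.1 mm.
Transfer each piece to the horizontal axis through the centroid using Ī + A·d² with d = y − 135.1:
  flange: d = 61.92 mm → contributes +7 545 671 mm⁴
  web: d = -40.08 mm → contributes +14 029 965 mm⁴
  hole: d = -40.08 mm → contributes −20 204 mm⁴
Total I = 21 555 432 mm⁴.

I_xx ≈ 2.2 × 10⁷ mm⁴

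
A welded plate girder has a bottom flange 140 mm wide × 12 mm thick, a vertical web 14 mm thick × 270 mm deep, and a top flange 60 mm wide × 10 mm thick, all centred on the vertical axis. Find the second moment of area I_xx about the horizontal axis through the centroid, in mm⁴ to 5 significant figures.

Split into non-overlapping primitives; take the origin at the lower-left of the bounding box.
Bottom plate: 140 × 12, A = 1 680 mm², y = 6 mm, Ī = 20 160 mm⁴.
Web plate: 14 × 270, A = 3 780 mm², y = 147 mm, Ī = 22 963 500 mm⁴.
Top plate: 60 × 10, A = 600 mm², y = 287 mm, Ī = 5 000 mm⁴.
Centroid: ȳ = ΣA·y / ΣA = 121.7723 mm.
Transfer each piece to the horizontal axis through the centroid using Ī + A·d² with d = y − 121.7723:
  bottom plate: d = -115.7723 mm → contributes +22 537 570 mm⁴
  web plate: d = 25.22772 mm → contributes +25 369 236 mm⁴
  top plate: d = 165.2277 mm → contributes +16 385 120 mm⁴
Total I = 64 291 926 mm⁴.

I_xx ≈ 6.4292 × 10⁷ mm⁴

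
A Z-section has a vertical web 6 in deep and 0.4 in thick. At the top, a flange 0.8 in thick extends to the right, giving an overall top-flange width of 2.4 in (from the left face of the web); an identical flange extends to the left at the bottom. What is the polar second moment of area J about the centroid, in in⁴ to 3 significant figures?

J ≈ 34.7 in⁴

Split into non-overlapping primitives; take the origin at the lower-left of the bounding box.
Web: 0.4 × 6, A = 2.4 in², y = 3 in, Ī = 7.2 in⁴.
Top flange (beyond web): 2 × 0.8, A = 1.6 in², y = 5.6 in, Ī = 0.085333 in⁴.
Bottom flange (beyond web): 2 × 0.8, A = 1.6 in², y = 0.4 in, Ī = 0.085333 in⁴.
Centroid: ȳ = ΣA·y / ΣA = 3 in.
Transfer each piece to the centroidal x-axis using Ī + A·d² with d = y − 3:
  web: d = 0 in → contributes +7.2 in⁴
  top flange (beyond web): d = 2.6 in → contributes +10.901 in⁴
  bottom flange (beyond web): d = -2.6 in → contributes +10.901 in⁴
Total I = 29.003 in⁴.
For the y-axis: x̄ = 2.2 in.
Repeating about the centroidal y-axis gives I_y = 5.7067 in⁴.
Polar second moment: J = I_x + I_y = 34.709 in⁴.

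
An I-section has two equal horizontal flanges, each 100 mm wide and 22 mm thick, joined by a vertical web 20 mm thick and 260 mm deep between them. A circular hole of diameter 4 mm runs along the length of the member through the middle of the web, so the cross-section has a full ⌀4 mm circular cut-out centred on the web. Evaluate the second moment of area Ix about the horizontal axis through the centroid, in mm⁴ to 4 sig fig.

Break the section into simple shapes (no overlaps), measuring from the bottom-left corner of the bounding box.
Bottom flange: 100 × 22, A = 2 200 mm², y = 11 mm, Ī = 88733.3 mm⁴.
Web: 20 × 260, A = 5 200 mm², y = 152 mm, Ī = 29 293 333 mm⁴.
Top flange: 100 × 22, A = 2 200 mm², y = 293 mm, Ī = 88733.3 mm⁴.
Hole (subtracted): ⌀4, A = 12.5664 mm², y = 152 mm, Ī = 12.5664 mm⁴.
By symmetry the centroid is at mid-height, ȳ = 152 mm.
Transfer each piece to the horizontal axis through the centroid using Ī + A·d² with d = y − 152:
  bottom flange: d = -141 mm → contributes +43 826 933 mm⁴
  web: d = 0 mm → contributes +29 293 333 mm⁴
  top flange: d = 141 mm → contributes +43 826 933 mm⁴
  hole: d = 0 mm → contributes −12.5664 mm⁴
Total I = 116 947 187 mm⁴.

Ix ≈ 1.169 × 10⁸ mm⁴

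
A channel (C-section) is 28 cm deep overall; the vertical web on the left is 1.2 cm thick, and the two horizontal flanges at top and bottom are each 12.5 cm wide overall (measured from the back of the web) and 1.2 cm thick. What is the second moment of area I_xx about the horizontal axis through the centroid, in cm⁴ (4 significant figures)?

Decompose the section into non-overlapping parts with the origin at the bottom-left of its bounding rectangle.
Web: 1.2 × 28, A = 33.6 cm², y = 14 cm, Ī = 2195.2 cm⁴.
Top flange (beyond web): 11.3 × 1.2, A = 13.56 cm², y = 27.4 cm, Ī = 1.6272 cm⁴.
Bottom flange (beyond web): 11.3 × 1.2, A = 13.56 cm², y = 0.6 cm, Ī = 1.6272 cm⁴.
By symmetry the centroid is at mid-height, ȳ = 14 cm.
Transfer each piece to the horizontal axis through the centroid using Ī + A·d² with d = y − 14:
  web: d = 0 cm → contributes +2195.2 cm⁴
  top flange (beyond web): d = 13.4 cm → contributes +2436.46 cm⁴
  bottom flange (beyond web): d = -13.4 cm → contributes +2436.46 cm⁴
Total I = 7068.12 cm⁴.

I_xx ≈ 7068 cm⁴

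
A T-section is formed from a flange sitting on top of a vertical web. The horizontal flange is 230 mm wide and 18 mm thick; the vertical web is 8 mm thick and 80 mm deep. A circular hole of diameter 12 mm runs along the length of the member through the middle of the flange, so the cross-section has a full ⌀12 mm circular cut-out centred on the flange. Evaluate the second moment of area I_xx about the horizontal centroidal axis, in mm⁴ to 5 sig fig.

I_xx ≈ 1.7780 × 10⁶ mm⁴

Decompose the section into non-overlapping parts with the origin at the bottom-left of its bounding rectangle.
Flange: 230 × 18, A = 4 140 mm², y = 89 mm, Ī = 111 780 mm⁴.
Web: 8 × 80, A = 640 mm², y = 40 mm, Ī = 341333.3 mm⁴.
Hole (subtracted): ⌀12, A = 113.0973 mm², y = 89 mm, Ī = 1017.876 mm⁴.
Centroid: ȳ = ΣA·y / ΣA = 82.28034 mm.
Transfer each piece to the horizontal centroidal axis using Ī + A·d² with d = y − 82.28034:
  flange: d = 6.71966 mm → contributes +298716.9 mm⁴
  web: d = -42.28034 mm → contributes +1 485 415 mm⁴
  hole: d = 6.71966 mm → contributes −6124.654 mm⁴
Total I = 1 778 007 mm⁴.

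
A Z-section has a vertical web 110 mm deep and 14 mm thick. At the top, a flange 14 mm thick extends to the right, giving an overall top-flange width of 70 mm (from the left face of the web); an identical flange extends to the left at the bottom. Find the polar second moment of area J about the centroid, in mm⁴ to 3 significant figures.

Treat the section as a set of non-overlapping primitives; coordinates are from the bounding-box lower-left.
Web: 14 × 110, A = 1 540 mm², y = 55 mm, Ī = 1 552 833 mm⁴.
Top flange (beyond web): 56 × 14, A = 784 mm², y = 103 mm, Ī = 12 805 mm⁴.
Bottom flange (beyond web): 56 × 14, A = 784 mm², y = 7 mm, Ī = 12 805 mm⁴.
Centroid: ȳ = ΣA·y / ΣA = 55 mm.
Transfer each piece to the centroidal x-axis using Ī + A·d² with d = y − 55:
  web: d = 0 mm → contributes +1 552 833 mm⁴
  top flange (beyond web): d = 48 mm → contributes +1 819 141 mm⁴
  bottom flange (beyond web): d = -48 mm → contributes +1 819 141 mm⁴
Total I = 5 191 116 mm⁴.
For the y-axis: x̄ = 63 mm.
Repeating about the centroidal y-axis gives I_y = 2 355 724 mm⁴.
Polar second moment: J = I_x + I_y = 7 546 840 mm⁴.

J ≈ 7.55 × 10⁶ mm⁴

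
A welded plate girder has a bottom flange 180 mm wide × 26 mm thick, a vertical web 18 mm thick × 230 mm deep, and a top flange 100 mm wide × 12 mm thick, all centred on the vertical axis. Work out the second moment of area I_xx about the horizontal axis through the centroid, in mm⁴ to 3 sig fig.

Break the section into simple shapes (no overlaps), measuring from the bottom-left corner of the bounding box.
Bottom plate: 180 × 26, A = 4 680 mm², y = 13 mm, Ī = 263 640 mm⁴.
Web plate: 18 × 230, A = 4 140 mm², y = 141 mm, Ī = 18 250 500 mm⁴.
Top plate: 100 × 12, A = 1 200 mm², y = 262 mm, Ī = 14 400 mm⁴.
Centroid: ȳ = ΣA·y / ΣA = 95.707 mm.
Transfer each piece to the horizontal axis through the centroid using Ī + A·d² with d = y − 95.707:
  bottom plate: d = -82.707 mm → contributes +32 276 616 mm⁴
  web plate: d = 45.293 mm → contributes +26 743 682 mm⁴
  top plate: d = 166.29 mm → contributes +33 198 599 mm⁴
Total I = 92 218 897 mm⁴.

I_xx ≈ 9.22 × 10⁷ mm⁴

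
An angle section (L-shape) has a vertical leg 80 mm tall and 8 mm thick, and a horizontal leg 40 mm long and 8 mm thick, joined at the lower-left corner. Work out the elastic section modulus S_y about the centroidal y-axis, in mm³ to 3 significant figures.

Decompose the section into non-overlapping parts with the origin at the bottom-left of its bounding rectangle.
Vertical leg: 8 × 80, A = 640 mm², x = 4 mm, Ī = 3413.3 mm⁴.
Horizontal leg (remainder): 32 × 8, A = 256 mm², x = 24 mm, Ī = 21 845 mm⁴.
Centroid: x̄ = ΣA·x / ΣA = 9.7143 mm.
Transfer each piece to the centroidal y-axis using Ī + A·d² with d = x − 9.7143:
  vertical leg: d = -5.7143 mm → contributes +24 311 mm⁴
  horizontal leg (remainder): d = 14.286 mm → contributes +74 090 mm⁴
Total I = 98 402 mm⁴.
Extreme fibre distance c = 30.286 mm; S = I/c = 3249.1 mm³.

S_y ≈ 3250 mm³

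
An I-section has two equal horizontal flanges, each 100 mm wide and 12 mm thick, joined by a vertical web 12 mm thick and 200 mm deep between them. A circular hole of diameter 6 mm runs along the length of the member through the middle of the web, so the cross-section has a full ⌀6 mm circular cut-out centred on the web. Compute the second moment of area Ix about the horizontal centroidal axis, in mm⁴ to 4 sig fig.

Ix ≈ 3.500 × 10⁷ mm⁴

Break the section into simple shapes (no overlaps), measuring from the bottom-left corner of the bounding box.
Bottom flange: 100 × 12, A = 1 200 mm², y = 6 mm, Ī = 14 400 mm⁴.
Web: 12 × 200, A = 2 400 mm², y = 112 mm, Ī = 8 000 000 mm⁴.
Top flange: 100 × 12, A = 1 200 mm², y = 218 mm, Ī = 14 400 mm⁴.
Hole (subtracted): ⌀6, A = 28.2743 mm², y = 112 mm, Ī = 63.6173 mm⁴.
By symmetry the centroid is at mid-height, ȳ = 112 mm.
Transfer each piece to the horizontal centroidal axis using Ī + A·d² with d = y − 112:
  bottom flange: d = -106 mm → contributes +13 497 600 mm⁴
  web: d = 0 mm → contributes +8 000 000 mm⁴
  top flange: d = 106 mm → contributes +13 497 600 mm⁴
  hole: d = 0 mm → contributes −63.6173 mm⁴
Total I = 34 995 136 mm⁴.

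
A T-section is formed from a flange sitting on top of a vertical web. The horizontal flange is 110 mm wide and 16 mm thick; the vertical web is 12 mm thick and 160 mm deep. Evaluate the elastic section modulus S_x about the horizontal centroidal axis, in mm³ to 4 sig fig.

S_x ≈ 9.210 × 10⁴ mm³

Split into non-overlapping primitives; take the origin at the lower-left of the bounding box.
Flange: 110 × 16, A = 1 760 mm², y = 168 mm, Ī = 37546.7 mm⁴.
Web: 12 × 160, A = 1 920 mm², y = 80 mm, Ī = 4 096 000 mm⁴.
Centroid: ȳ = ΣA·y / ΣA = 122.087 mm.
Transfer each piece to the horizontal centroidal axis using Ī + A·d² with d = y − 122.087:
  flange: d = 45.913 mm → contributes +3 747 640 mm⁴
  web: d = -42.087 mm → contributes +7 496 919 mm⁴
Total I = 11 244 559 mm⁴.
Extreme fibre distance c = 122.087 mm; S = I/c = 92102.9 mm³.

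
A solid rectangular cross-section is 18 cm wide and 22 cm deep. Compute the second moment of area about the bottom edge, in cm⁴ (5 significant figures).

I_base ≈ 6.3888 × 10⁴ cm⁴

The section: 18 × 22, A = 396 cm², y = 11 cm, Ī = 15 972 cm⁴.
Transfer it to the base of the section using Ī + A·d² with d = y − 0:
  the section: d = 11 cm → contributes +63 888 cm⁴
Total I = 63 888 cm⁴.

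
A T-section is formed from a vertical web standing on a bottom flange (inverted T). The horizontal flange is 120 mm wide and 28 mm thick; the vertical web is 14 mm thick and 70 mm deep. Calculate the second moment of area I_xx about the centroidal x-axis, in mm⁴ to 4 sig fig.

Split into non-overlapping primitives; take the origin at the lower-left of the bounding box.
Flange: 120 × 28, A = 3 360 mm², y = 14 mm, Ī = 219 520 mm⁴.
Web: 14 × 70, A = 980 mm², y = 63 mm, Ī = 400 167 mm⁴.
Centroid: ȳ = ΣA·y / ΣA = 25.0645 mm.
Transfer each piece to the centroidal x-axis using Ī + A·d² with d = y − 25.0645:
  flange: d = -11.0645 mm → contributes +630 863 mm⁴
  web: d = 37.9355 mm → contributes +1 810 486 mm⁴
Total I = 2 441 349 mm⁴.

I_xx ≈ 2.441 × 10⁶ mm⁴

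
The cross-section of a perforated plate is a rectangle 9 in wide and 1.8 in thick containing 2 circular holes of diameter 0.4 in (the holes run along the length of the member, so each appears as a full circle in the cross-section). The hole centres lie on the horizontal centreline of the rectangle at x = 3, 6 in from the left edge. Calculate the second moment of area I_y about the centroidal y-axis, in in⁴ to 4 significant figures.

Break the section into simple shapes (no overlaps), measuring from the bottom-left corner of the bounding box.
Plate: 9 × 1.8, A = 16.2 in², x = 4.5 in, Ī = 109.35 in⁴.
Hole 1 (subtracted): ⌀0.4, A = 0.125664 in², x = 3 in, Ī = 0.00125664 in⁴.
Hole 2 (subtracted): ⌀0.4, A = 0.125664 in², x = 6 in, Ī = 0.00125664 in⁴.
By symmetry the centroid is at mid-width, x̄ = 4.5 in.
Transfer each piece to the centroidal y-axis using Ī + A·d² with d = x − 4.5:
  plate: d = 0 in → contributes +109.35 in⁴
  hole 1: d = -1.5 in → contributes −0.284 in⁴
  hole 2: d = 1.5 in → contributes −0.284 in⁴
Total I = 108.782 in⁴.

I_y ≈ 108.8 in⁴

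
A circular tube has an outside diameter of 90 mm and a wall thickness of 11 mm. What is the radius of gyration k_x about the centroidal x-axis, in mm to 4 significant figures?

k_x ≈ 28.20 mm

Decompose the section into non-overlapping parts with the origin at the bottom-left of its bounding rectangle.
Outer circle: ⌀90, A = 6361.73 mm², y = 45 mm, Ī = 3 220 623 mm⁴.
Bore (subtracted): ⌀68, A = 3631.68 mm², y = 45 mm, Ī = 1 049 556 mm⁴.
By symmetry the centroid is at mid-height, ȳ = 45 mm.
All pieces are centred on the centroidal x-axis, so I = ΣĪ (holes subtracted) = 2 171 068 mm⁴.
Radius of gyration: k = √(I/A) = √(2 171 068 / 2730.04) = 28.2002 mm.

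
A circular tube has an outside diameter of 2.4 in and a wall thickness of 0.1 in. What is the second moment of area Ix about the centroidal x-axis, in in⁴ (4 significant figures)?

Ix ≈ 0.4787 in⁴

Decompose the section into non-overlapping parts with the origin at the bottom-left of its bounding rectangle.
Outer circle: ⌀2.4, A = 4.52389 in², y = 1.2 in, Ī = 1.6286 in⁴.
Bore (subtracted): ⌀2.2, A = 3.80133 in², y = 1.2 in, Ī = 1.1499 in⁴.
By symmetry the centroid is at mid-height, ȳ = 1.2 in.
All pieces are centred on the centroidal x-axis, so I = ΣĪ (holes subtracted) = 0.4787 in⁴.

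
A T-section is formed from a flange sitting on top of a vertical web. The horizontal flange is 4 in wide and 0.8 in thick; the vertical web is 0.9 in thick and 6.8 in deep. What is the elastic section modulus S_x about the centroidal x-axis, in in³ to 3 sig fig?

S_x ≈ 11.5 in³

Treat the section as a set of non-overlapping primitives; coordinates are from the bounding-box lower-left.
Flange: 4 × 0.8, A = 3.2 in², y = 7.2 in, Ī = 0.17067 in⁴.
Web: 0.9 × 6.8, A = 6.12 in², y = 3.4 in, Ī = 23.582 in⁴.
Centroid: ȳ = ΣA·y / ΣA = 4.7047 in.
Transfer each piece to the centroidal x-axis using Ī + A·d² with d = y − 4.7047:
  flange: d = 2.4953 in → contributes +20.095 in⁴
  web: d = -1.3047 in → contributes +34 in⁴
Total I = 54.096 in⁴.
Extreme fibre distance c = 4.7047 in; S = I/c = 11.498 in³.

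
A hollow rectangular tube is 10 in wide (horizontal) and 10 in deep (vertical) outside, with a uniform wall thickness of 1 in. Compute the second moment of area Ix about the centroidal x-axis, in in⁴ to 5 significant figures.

Decompose the section into non-overlapping parts with the origin at the bottom-left of its bounding rectangle.
Outer rectangle: 10 × 10, A = 100 in², y = 5 in, Ī = 833.3333 in⁴.
Inner void (subtracted): 8 × 8, A = 64 in², y = 5 in, Ī = 341.3333 in⁴.
By symmetry the centroid is at mid-height, ȳ = 5 in.
All pieces are centred on the centroidal x-axis, so I = ΣĪ (holes subtracted) = 492 in⁴.

Ix ≈ 492.00 in⁴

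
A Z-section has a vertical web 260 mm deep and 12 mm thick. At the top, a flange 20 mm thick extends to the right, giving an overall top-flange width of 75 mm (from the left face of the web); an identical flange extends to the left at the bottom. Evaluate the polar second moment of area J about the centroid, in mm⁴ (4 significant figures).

J ≈ 5.836 × 10⁷ mm⁴

Break the section into simple shapes (no overlaps), measuring from the bottom-left corner of the bounding box.
Web: 12 × 260, A = 3 120 mm², y = 130 mm, Ī = 17 576 000 mm⁴.
Top flange (beyond web): 63 × 20, A = 1 260 mm², y = 250 mm, Ī = 42 000 mm⁴.
Bottom flange (beyond web): 63 × 20, A = 1 260 mm², y = 10 mm, Ī = 42 000 mm⁴.
Centroid: ȳ = ΣA·y / ΣA = 130 mm.
Transfer each piece to the centroidal x-axis using Ī + A·d² with d = y − 130:
  web: d = 0 mm → contributes +17 576 000 mm⁴
  top flange (beyond web): d = 120 mm → contributes +18 186 000 mm⁴
  bottom flange (beyond web): d = -120 mm → contributes +18 186 000 mm⁴
Total I = 53 948 000 mm⁴.
For the y-axis: x̄ = 69 mm.
Repeating about the centroidal y-axis gives I_y = 4 414 680 mm⁴.
Polar second moment: J = I_x + I_y = 58 362 680 mm⁴.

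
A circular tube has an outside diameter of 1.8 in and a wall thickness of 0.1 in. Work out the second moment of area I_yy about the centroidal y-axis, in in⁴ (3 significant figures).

I_yy ≈ 0.194 in⁴

Treat the section as a set of non-overlapping primitives; coordinates are from the bounding-box lower-left.
Outer circle: ⌀1.8, A = 2.5447 in², x = 0.9 in, Ī = 0.5153 in⁴.
Bore (subtracted): ⌀1.6, A = 2.0106 in², x = 0.9 in, Ī = 0.3217 in⁴.
By symmetry the centroid is at mid-width, x̄ = 0.9 in.
All pieces are centred on the centroidal y-axis, so I = ΣĪ (holes subtracted) = 0.1936 in⁴.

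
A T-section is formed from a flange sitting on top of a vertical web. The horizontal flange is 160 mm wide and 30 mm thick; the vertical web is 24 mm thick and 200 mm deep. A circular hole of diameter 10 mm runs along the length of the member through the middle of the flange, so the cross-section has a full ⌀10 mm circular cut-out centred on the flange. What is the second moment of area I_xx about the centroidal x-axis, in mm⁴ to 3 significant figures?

I_xx ≈ 4.78 × 10⁷ mm⁴

Treat the section as a set of non-overlapping primitives; coordinates are from the bounding-box lower-left.
Flange: 160 × 30, A = 4 800 mm², y = 215 mm, Ī = 360 000 mm⁴.
Web: 24 × 200, A = 4 800 mm², y = 100 mm, Ī = 16 000 000 mm⁴.
Hole (subtracted): ⌀10, A = 78.54 mm², y = 215 mm, Ī = 490.87 mm⁴.
Centroid: ȳ = ΣA·y / ΣA = 157.03 mm.
Transfer each piece to the centroidal x-axis using Ī + A·d² with d = y − 157.03:
  flange: d = 57.974 mm → contributes +16 492 894 mm⁴
  web: d = -57.026 mm → contributes +31 609 266 mm⁴
  hole: d = 57.974 mm → contributes −264 465 mm⁴
Total I = 47 837 695 mm⁴.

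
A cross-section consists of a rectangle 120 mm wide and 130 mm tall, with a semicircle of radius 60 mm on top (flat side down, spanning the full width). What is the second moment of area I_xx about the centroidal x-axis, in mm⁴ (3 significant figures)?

Treat the section as a set of non-overlapping primitives; coordinates are from the bounding-box lower-left.
Rectangular body: 120 × 130, A = 15 600 mm², y = 65 mm, Ī = 21 970 000 mm⁴.
Semicircular cap: semicircle r = 60, A = 5654.9 mm², y = 155.46 mm, Ī = 1 422 450 mm⁴.
Centroid: ȳ = ΣA·y / ΣA = 89.068 mm.
Transfer each piece to the centroidal x-axis using Ī + A·d² with d = y − 89.068:
  rectangular body: d = -24.068 mm → contributes +31 006 739 mm⁴
  semicircular cap: d = 66.397 mm → contributes +26 351 973 mm⁴
Total I = 57 358 712 mm⁴.

I_xx ≈ 5.74 × 10⁷ mm⁴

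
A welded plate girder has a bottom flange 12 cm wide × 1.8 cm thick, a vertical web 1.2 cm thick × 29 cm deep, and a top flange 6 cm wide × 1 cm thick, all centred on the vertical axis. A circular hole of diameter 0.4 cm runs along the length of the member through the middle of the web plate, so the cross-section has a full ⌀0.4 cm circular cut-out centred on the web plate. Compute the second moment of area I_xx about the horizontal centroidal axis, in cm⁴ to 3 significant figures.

I_xx ≈ 7970 cm⁴

Decompose the section into non-overlapping parts with the origin at the bottom-left of its bounding rectangle.
Bottom plate: 12 × 1.8, A = 21.6 cm², y = 0.9 cm, Ī = 5.832 cm⁴.
Web plate: 1.2 × 29, A = 34.8 cm², y = 16.3 cm, Ī = 2438.9 cm⁴.
Top plate: 6 × 1, A = 6 cm², y = 31.3 cm, Ī = 0.5 cm⁴.
Hole (subtracted): ⌀0.4, A = 0.12566 cm², y = 16.3 cm, Ī = 0.0012566 cm⁴.
Centroid: ȳ = ΣA·y / ΣA = 12.404 cm.
Transfer each piece to the horizontal centroidal axis using Ī + A·d² with d = y − 12.404:
  bottom plate: d = -11.504 cm → contributes +2864.3 cm⁴
  web plate: d = 3.8963 cm → contributes +2967.2 cm⁴
  top plate: d = 18.896 cm → contributes +2142.9 cm⁴
  hole: d = 3.8963 cm → contributes −1.909 cm⁴
Total I = 7972.5 cm⁴.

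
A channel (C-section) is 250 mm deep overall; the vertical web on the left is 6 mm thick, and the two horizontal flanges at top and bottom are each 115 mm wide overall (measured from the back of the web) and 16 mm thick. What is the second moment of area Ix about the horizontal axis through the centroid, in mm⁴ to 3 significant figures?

Split into non-overlapping primitives; take the origin at the lower-left of the bounding box.
Web: 6 × 250, A = 1 500 mm², y = 125 mm, Ī = 7 812 500 mm⁴.
Top flange (beyond web): 109 × 16, A = 1 744 mm², y = 242 mm, Ī = 37 205 mm⁴.
Bottom flange (beyond web): 109 × 16, A = 1 744 mm², y = 8 mm, Ī = 37 205 mm⁴.
By symmetry the centroid is at mid-height, ȳ = 125 mm.
Transfer each piece to the horizontal axis through the centroid using Ī + A·d² with d = y − 125:
  web: d = 0 mm → contributes +7 812 500 mm⁴
  top flange (beyond web): d = 117 mm → contributes +23 910 821 mm⁴
  bottom flange (beyond web): d = -117 mm → contributes +23 910 821 mm⁴
Total I = 55 634 143 mm⁴.

Ix ≈ 5.56 × 10⁷ mm⁴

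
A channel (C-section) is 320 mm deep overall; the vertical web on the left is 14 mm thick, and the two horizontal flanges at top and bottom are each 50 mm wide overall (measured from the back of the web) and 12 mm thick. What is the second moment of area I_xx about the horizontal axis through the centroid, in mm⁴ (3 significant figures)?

I_xx ≈ 5.87 × 10⁷ mm⁴

Split into non-overlapping primitives; take the origin at the lower-left of the bounding box.
Web: 14 × 320, A = 4 480 mm², y = 160 mm, Ī = 38 229 333 mm⁴.
Top flange (beyond web): 36 × 12, A = 432 mm², y = 314 mm, Ī = 5 184 mm⁴.
Bottom flange (beyond web): 36 × 12, A = 432 mm², y = 6 mm, Ī = 5 184 mm⁴.
By symmetry the centroid is at mid-height, ȳ = 160 mm.
Transfer each piece to the horizontal axis through the centroid using Ī + A·d² with d = y − 160:
  web: d = 0 mm → contributes +38 229 333 mm⁴
  top flange (beyond web): d = 154 mm → contributes +10 250 496 mm⁴
  bottom flange (beyond web): d = -154 mm → contributes +10 250 496 mm⁴
Total I = 58 730 325 mm⁴.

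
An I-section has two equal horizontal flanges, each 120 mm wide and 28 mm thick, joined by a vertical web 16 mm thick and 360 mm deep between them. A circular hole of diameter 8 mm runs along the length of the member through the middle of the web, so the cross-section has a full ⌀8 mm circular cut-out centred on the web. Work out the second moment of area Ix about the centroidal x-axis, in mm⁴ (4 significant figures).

Break the section into simple shapes (no overlaps), measuring from the bottom-left corner of the bounding box.
Bottom flange: 120 × 28, A = 3 360 mm², y = 14 mm, Ī = 219 520 mm⁴.
Web: 16 × 360, A = 5 760 mm², y = 208 mm, Ī = 62 208 000 mm⁴.
Top flange: 120 × 28, A = 3 360 mm², y = 402 mm, Ī = 219 520 mm⁴.
Hole (subtracted): ⌀8, A = 50.2655 mm², y = 208 mm, Ī = 201.062 mm⁴.
By symmetry the centroid is at mid-height, ȳ = 208 mm.
Transfer each piece to the centroidal x-axis using Ī + A·d² with d = y − 208:
  bottom flange: d = -194 mm → contributes +126 676 480 mm⁴
  web: d = 0 mm → contributes +62 208 000 mm⁴
  top flange: d = 194 mm → contributes +126 676 480 mm⁴
  hole: d = 0 mm → contributes −201.062 mm⁴
Total I = 315 560 759 mm⁴.

Ix ≈ 3.156 × 10⁸ mm⁴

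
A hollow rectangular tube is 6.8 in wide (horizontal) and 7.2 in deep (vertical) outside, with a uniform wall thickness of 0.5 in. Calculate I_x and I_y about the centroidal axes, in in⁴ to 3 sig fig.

Split into non-overlapping primitives; take the origin at the lower-left of the bounding box.
Outer rectangle: 6.8 × 7.2, A = 48.96 in², y = 3.6 in, Ī = 211.51 in⁴.
Inner void (subtracted): 5.8 × 6.2, A = 35.96 in², y = 3.6 in, Ī = 115.19 in⁴.
By symmetry the centroid is at mid-height, ȳ = 3.6 in.
All pieces are centred on the centroidal x-axis, so I = ΣĪ (holes subtracted) = 96.315 in⁴.
Repeating about the centroidal y-axis gives I_y = 87.851 in⁴.

I_x ≈ 96.3 in⁴, I_y ≈ 87.9 in⁴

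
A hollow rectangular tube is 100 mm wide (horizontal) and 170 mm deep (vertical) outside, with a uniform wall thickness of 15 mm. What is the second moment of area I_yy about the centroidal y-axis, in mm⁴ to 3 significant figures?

Split into non-overlapping primitives; take the origin at the lower-left of the bounding box.
Outer rectangle: 100 × 170, A = 17 000 mm², x = 50 mm, Ī = 14 166 667 mm⁴.
Inner void (subtracted): 70 × 140, A = 9 800 mm², x = 50 mm, Ī = 4 001 667 mm⁴.
By symmetry the centroid is at mid-width, x̄ = 50 mm.
All pieces are centred on the centroidal y-axis, so I = ΣĪ (holes subtracted) = 10 165 000 mm⁴.

I_yy ≈ 1.02 × 10⁷ mm⁴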